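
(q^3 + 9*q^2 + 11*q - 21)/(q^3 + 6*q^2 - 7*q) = (q + 3)/q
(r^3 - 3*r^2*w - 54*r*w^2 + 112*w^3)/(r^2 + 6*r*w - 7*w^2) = (r^2 - 10*r*w + 16*w^2)/(r - w)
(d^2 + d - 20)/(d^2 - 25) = (d - 4)/(d - 5)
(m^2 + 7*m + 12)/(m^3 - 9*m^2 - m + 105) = (m + 4)/(m^2 - 12*m + 35)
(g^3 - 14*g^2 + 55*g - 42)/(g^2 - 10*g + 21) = (g^2 - 7*g + 6)/(g - 3)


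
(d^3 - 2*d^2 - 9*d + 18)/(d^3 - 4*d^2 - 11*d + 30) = (d - 3)/(d - 5)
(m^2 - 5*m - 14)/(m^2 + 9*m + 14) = (m - 7)/(m + 7)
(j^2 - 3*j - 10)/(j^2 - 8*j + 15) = (j + 2)/(j - 3)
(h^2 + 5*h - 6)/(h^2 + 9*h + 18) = (h - 1)/(h + 3)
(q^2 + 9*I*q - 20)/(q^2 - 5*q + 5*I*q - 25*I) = (q + 4*I)/(q - 5)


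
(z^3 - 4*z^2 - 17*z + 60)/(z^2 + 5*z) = (z^3 - 4*z^2 - 17*z + 60)/(z*(z + 5))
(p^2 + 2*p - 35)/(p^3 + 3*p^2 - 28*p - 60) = (p + 7)/(p^2 + 8*p + 12)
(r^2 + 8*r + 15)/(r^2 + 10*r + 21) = (r + 5)/(r + 7)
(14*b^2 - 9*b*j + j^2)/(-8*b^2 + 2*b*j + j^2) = (-7*b + j)/(4*b + j)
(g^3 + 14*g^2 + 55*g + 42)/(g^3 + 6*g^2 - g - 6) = (g + 7)/(g - 1)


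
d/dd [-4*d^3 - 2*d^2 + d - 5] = -12*d^2 - 4*d + 1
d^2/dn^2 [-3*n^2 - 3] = -6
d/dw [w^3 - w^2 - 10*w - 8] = 3*w^2 - 2*w - 10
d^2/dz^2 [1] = 0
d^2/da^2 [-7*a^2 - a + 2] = -14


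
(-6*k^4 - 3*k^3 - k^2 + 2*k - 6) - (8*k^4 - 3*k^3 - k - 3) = -14*k^4 - k^2 + 3*k - 3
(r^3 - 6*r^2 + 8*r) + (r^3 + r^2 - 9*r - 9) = 2*r^3 - 5*r^2 - r - 9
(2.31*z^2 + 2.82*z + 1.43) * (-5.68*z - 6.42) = -13.1208*z^3 - 30.8478*z^2 - 26.2268*z - 9.1806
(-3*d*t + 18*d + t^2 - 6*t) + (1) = -3*d*t + 18*d + t^2 - 6*t + 1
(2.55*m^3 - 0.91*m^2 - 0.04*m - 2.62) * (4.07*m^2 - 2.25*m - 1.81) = 10.3785*m^5 - 9.4412*m^4 - 2.7308*m^3 - 8.9263*m^2 + 5.9674*m + 4.7422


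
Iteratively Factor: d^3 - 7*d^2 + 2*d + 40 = (d + 2)*(d^2 - 9*d + 20) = (d - 5)*(d + 2)*(d - 4)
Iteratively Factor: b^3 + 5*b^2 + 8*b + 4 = (b + 1)*(b^2 + 4*b + 4) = (b + 1)*(b + 2)*(b + 2)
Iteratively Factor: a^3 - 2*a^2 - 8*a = (a + 2)*(a^2 - 4*a) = (a - 4)*(a + 2)*(a)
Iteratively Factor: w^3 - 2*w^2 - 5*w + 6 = (w + 2)*(w^2 - 4*w + 3) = (w - 3)*(w + 2)*(w - 1)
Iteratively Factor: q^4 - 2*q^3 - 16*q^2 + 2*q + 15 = (q + 1)*(q^3 - 3*q^2 - 13*q + 15) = (q - 1)*(q + 1)*(q^2 - 2*q - 15) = (q - 1)*(q + 1)*(q + 3)*(q - 5)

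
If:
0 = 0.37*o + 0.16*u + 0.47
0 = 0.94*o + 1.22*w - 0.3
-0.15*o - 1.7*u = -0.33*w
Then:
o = -1.44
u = 0.39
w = 1.35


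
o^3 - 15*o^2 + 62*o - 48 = (o - 8)*(o - 6)*(o - 1)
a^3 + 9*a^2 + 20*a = a*(a + 4)*(a + 5)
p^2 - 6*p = p*(p - 6)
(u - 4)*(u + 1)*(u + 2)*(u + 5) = u^4 + 4*u^3 - 15*u^2 - 58*u - 40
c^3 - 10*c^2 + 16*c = c*(c - 8)*(c - 2)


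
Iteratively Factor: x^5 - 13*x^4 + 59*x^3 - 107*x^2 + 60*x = (x - 3)*(x^4 - 10*x^3 + 29*x^2 - 20*x) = (x - 4)*(x - 3)*(x^3 - 6*x^2 + 5*x) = x*(x - 4)*(x - 3)*(x^2 - 6*x + 5) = x*(x - 4)*(x - 3)*(x - 1)*(x - 5)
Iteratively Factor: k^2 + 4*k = (k + 4)*(k)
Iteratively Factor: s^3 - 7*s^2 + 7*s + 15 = (s + 1)*(s^2 - 8*s + 15) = (s - 3)*(s + 1)*(s - 5)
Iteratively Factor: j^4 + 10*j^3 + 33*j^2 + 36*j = (j)*(j^3 + 10*j^2 + 33*j + 36) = j*(j + 3)*(j^2 + 7*j + 12) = j*(j + 3)^2*(j + 4)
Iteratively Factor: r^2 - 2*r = (r - 2)*(r)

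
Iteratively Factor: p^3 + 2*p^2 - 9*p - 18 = (p - 3)*(p^2 + 5*p + 6) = (p - 3)*(p + 3)*(p + 2)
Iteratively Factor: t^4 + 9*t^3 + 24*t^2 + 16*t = (t + 4)*(t^3 + 5*t^2 + 4*t) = (t + 4)^2*(t^2 + t) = t*(t + 4)^2*(t + 1)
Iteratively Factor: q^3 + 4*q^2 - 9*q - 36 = (q - 3)*(q^2 + 7*q + 12) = (q - 3)*(q + 3)*(q + 4)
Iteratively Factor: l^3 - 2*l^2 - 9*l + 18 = (l + 3)*(l^2 - 5*l + 6) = (l - 3)*(l + 3)*(l - 2)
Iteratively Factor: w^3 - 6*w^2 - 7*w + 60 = (w - 4)*(w^2 - 2*w - 15) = (w - 5)*(w - 4)*(w + 3)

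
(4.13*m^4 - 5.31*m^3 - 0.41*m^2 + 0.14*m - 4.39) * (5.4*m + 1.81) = 22.302*m^5 - 21.1987*m^4 - 11.8251*m^3 + 0.0139000000000001*m^2 - 23.4526*m - 7.9459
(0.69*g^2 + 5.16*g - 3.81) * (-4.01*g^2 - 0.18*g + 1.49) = -2.7669*g^4 - 20.8158*g^3 + 15.3774*g^2 + 8.3742*g - 5.6769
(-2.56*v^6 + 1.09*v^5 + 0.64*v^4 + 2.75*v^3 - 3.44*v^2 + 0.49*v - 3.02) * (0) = 0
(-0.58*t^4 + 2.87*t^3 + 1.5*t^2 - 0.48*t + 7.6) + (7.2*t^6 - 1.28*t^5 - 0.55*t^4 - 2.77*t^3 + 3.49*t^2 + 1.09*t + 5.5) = 7.2*t^6 - 1.28*t^5 - 1.13*t^4 + 0.1*t^3 + 4.99*t^2 + 0.61*t + 13.1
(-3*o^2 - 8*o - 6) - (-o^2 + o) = -2*o^2 - 9*o - 6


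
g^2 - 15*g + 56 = (g - 8)*(g - 7)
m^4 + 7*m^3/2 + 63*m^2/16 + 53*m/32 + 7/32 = (m + 1/4)*(m + 1/2)*(m + 1)*(m + 7/4)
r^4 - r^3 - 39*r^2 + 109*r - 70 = (r - 5)*(r - 2)*(r - 1)*(r + 7)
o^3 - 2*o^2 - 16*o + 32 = (o - 4)*(o - 2)*(o + 4)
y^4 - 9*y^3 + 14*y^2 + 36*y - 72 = (y - 6)*(y - 3)*(y - 2)*(y + 2)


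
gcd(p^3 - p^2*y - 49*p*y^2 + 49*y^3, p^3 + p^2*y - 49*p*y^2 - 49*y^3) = -p^2 + 49*y^2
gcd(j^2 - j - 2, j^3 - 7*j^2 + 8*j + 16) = j + 1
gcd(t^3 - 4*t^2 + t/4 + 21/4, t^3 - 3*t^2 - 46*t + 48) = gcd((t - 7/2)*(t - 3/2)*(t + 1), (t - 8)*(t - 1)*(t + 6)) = 1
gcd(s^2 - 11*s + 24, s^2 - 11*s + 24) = s^2 - 11*s + 24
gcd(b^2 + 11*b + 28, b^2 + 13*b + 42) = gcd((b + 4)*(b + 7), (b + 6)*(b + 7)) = b + 7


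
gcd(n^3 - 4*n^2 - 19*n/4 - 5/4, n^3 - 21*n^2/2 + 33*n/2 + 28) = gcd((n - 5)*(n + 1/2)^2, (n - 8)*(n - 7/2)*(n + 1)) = 1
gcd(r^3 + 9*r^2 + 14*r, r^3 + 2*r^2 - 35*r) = r^2 + 7*r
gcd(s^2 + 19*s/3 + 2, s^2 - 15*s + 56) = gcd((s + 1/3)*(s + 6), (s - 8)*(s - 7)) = 1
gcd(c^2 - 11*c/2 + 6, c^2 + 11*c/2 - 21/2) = c - 3/2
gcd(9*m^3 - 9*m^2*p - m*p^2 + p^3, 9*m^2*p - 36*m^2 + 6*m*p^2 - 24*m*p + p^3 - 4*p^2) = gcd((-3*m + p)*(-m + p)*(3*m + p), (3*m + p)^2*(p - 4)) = 3*m + p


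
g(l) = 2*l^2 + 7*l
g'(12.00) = 55.00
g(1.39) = 13.59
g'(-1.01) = 2.96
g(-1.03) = -5.09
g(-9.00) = 99.00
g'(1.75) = 14.00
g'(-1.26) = 1.96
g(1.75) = 18.38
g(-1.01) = -5.03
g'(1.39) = 12.56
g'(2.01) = 15.04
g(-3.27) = -1.50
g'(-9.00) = -29.00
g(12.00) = 372.00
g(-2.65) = -4.50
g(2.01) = 22.15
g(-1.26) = -5.64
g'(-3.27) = -6.08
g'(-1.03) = 2.88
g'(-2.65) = -3.60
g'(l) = 4*l + 7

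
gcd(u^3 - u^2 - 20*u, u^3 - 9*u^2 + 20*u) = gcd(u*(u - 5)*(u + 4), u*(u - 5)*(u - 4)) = u^2 - 5*u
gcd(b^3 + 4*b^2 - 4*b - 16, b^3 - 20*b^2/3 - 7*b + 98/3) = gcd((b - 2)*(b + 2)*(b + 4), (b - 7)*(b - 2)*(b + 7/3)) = b - 2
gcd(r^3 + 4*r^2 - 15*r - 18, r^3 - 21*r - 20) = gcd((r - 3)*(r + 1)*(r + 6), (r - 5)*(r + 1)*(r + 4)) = r + 1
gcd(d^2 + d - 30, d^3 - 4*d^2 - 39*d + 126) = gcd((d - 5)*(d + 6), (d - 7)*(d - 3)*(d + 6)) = d + 6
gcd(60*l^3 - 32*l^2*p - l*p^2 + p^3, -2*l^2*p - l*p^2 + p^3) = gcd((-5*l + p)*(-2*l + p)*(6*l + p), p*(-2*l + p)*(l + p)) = -2*l + p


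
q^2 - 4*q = q*(q - 4)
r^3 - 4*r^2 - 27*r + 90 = (r - 6)*(r - 3)*(r + 5)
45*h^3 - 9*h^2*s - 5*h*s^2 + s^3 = (-5*h + s)*(-3*h + s)*(3*h + s)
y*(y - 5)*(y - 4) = y^3 - 9*y^2 + 20*y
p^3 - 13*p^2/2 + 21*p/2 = p*(p - 7/2)*(p - 3)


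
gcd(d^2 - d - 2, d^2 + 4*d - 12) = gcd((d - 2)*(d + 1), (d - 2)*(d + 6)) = d - 2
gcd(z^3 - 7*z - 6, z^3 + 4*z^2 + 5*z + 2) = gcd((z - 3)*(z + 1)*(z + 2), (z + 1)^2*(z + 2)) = z^2 + 3*z + 2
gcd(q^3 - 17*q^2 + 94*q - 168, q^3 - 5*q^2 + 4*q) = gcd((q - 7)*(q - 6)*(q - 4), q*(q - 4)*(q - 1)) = q - 4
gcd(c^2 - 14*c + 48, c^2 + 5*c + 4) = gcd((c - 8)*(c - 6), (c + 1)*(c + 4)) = 1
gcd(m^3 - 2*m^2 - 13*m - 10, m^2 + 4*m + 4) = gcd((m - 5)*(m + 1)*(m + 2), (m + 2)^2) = m + 2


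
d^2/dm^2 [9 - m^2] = -2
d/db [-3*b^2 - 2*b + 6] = -6*b - 2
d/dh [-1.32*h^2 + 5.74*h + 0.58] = 5.74 - 2.64*h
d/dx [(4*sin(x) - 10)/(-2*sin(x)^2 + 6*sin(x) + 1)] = 8*(sin(x)^2 - 5*sin(x) + 8)*cos(x)/(6*sin(x) + cos(2*x))^2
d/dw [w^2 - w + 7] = 2*w - 1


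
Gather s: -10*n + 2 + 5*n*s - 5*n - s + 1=-15*n + s*(5*n - 1) + 3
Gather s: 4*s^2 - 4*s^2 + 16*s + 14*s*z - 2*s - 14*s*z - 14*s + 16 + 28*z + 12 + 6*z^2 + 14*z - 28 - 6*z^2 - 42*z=0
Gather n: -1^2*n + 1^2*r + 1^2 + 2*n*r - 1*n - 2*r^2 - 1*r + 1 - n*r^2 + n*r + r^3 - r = n*(-r^2 + 3*r - 2) + r^3 - 2*r^2 - r + 2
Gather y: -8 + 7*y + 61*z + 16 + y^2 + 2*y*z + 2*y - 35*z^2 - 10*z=y^2 + y*(2*z + 9) - 35*z^2 + 51*z + 8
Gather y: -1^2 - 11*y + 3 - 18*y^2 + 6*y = -18*y^2 - 5*y + 2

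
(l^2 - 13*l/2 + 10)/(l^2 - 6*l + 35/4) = 2*(l - 4)/(2*l - 7)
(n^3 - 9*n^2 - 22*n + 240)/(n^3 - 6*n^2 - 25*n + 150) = (n - 8)/(n - 5)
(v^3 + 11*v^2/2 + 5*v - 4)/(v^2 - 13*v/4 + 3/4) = 2*(2*v^3 + 11*v^2 + 10*v - 8)/(4*v^2 - 13*v + 3)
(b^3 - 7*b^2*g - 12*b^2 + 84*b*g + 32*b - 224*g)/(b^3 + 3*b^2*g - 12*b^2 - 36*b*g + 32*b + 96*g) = (b - 7*g)/(b + 3*g)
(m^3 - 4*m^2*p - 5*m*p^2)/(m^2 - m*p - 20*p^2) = m*(m + p)/(m + 4*p)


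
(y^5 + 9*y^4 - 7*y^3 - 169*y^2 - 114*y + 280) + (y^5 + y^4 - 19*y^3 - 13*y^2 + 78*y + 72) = 2*y^5 + 10*y^4 - 26*y^3 - 182*y^2 - 36*y + 352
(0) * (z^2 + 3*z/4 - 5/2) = 0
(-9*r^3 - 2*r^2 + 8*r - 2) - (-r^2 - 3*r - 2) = -9*r^3 - r^2 + 11*r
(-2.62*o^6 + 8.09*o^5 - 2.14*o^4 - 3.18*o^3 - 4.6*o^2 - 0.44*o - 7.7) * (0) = 0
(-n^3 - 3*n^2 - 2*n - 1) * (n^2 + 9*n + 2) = -n^5 - 12*n^4 - 31*n^3 - 25*n^2 - 13*n - 2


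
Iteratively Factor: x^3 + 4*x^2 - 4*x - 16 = (x - 2)*(x^2 + 6*x + 8) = (x - 2)*(x + 2)*(x + 4)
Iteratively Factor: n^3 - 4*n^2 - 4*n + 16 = (n + 2)*(n^2 - 6*n + 8) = (n - 4)*(n + 2)*(n - 2)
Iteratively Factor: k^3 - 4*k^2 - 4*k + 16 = (k + 2)*(k^2 - 6*k + 8) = (k - 2)*(k + 2)*(k - 4)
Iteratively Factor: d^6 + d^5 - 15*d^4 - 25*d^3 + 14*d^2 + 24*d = (d + 1)*(d^5 - 15*d^3 - 10*d^2 + 24*d) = (d + 1)*(d + 3)*(d^4 - 3*d^3 - 6*d^2 + 8*d) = d*(d + 1)*(d + 3)*(d^3 - 3*d^2 - 6*d + 8) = d*(d - 4)*(d + 1)*(d + 3)*(d^2 + d - 2) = d*(d - 4)*(d + 1)*(d + 2)*(d + 3)*(d - 1)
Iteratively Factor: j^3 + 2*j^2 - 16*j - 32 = (j + 2)*(j^2 - 16) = (j + 2)*(j + 4)*(j - 4)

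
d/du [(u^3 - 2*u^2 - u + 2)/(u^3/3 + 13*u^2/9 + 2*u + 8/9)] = 9*(19*u^2 + 4*u - 44)/(9*u^4 + 60*u^3 + 148*u^2 + 160*u + 64)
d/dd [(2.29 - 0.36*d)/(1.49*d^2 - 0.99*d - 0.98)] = (0.5364*d^2 - 6.8242*d + 2.6199)/(2.2201*d^4 - 2.9502*d^3 - 1.9403*d^2 + 1.9404*d + 0.9604)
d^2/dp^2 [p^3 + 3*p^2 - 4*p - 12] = 6*p + 6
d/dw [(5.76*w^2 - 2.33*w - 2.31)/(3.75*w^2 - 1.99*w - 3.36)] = (-2.7249*w^2 - 21.3822*w + 3.2319)/(14.0625*w^4 - 14.925*w^3 - 21.2399*w^2 + 13.3728*w + 11.2896)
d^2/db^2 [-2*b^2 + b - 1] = -4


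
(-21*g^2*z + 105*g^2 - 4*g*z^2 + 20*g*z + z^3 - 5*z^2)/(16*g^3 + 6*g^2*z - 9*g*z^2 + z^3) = (-21*g^2*z + 105*g^2 - 4*g*z^2 + 20*g*z + z^3 - 5*z^2)/(16*g^3 + 6*g^2*z - 9*g*z^2 + z^3)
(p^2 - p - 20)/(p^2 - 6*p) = (p^2 - p - 20)/(p*(p - 6))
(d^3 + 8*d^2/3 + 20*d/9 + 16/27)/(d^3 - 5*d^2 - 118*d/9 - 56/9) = (d + 2/3)/(d - 7)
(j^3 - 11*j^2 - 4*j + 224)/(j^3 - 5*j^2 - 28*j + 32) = (j - 7)/(j - 1)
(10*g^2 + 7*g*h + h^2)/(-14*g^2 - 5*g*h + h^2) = (-5*g - h)/(7*g - h)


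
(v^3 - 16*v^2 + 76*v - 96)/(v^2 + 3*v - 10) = (v^2 - 14*v + 48)/(v + 5)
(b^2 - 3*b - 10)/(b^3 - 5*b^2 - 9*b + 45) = (b + 2)/(b^2 - 9)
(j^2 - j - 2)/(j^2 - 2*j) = (j + 1)/j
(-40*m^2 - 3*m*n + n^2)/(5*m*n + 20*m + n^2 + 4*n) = (-8*m + n)/(n + 4)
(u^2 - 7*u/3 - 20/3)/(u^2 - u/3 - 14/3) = (-3*u^2 + 7*u + 20)/(-3*u^2 + u + 14)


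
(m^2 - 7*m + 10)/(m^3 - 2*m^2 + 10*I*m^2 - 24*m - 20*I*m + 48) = (m - 5)/(m^2 + 10*I*m - 24)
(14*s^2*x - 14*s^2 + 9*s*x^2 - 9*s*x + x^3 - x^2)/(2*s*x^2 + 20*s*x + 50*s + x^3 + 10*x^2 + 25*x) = (7*s*x - 7*s + x^2 - x)/(x^2 + 10*x + 25)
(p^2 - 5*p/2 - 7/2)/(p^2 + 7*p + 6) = (p - 7/2)/(p + 6)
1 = 1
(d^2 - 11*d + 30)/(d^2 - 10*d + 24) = (d - 5)/(d - 4)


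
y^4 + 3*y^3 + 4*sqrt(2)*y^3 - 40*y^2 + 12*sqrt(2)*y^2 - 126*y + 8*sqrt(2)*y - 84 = (y + 1)*(y + 2)*(y - 3*sqrt(2))*(y + 7*sqrt(2))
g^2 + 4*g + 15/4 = (g + 3/2)*(g + 5/2)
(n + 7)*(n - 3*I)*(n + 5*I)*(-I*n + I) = -I*n^4 + 2*n^3 - 6*I*n^3 + 12*n^2 - 8*I*n^2 - 14*n - 90*I*n + 105*I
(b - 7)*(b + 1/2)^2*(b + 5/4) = b^4 - 19*b^3/4 - 57*b^2/4 - 163*b/16 - 35/16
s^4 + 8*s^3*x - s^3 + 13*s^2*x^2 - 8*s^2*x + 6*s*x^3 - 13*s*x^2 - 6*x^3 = (s - 1)*(s + x)^2*(s + 6*x)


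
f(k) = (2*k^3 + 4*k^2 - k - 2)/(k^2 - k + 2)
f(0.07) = -1.06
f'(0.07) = -0.68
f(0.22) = -1.10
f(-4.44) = -3.59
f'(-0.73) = -1.10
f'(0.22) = 0.24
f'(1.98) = 4.55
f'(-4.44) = 1.77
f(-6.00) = -6.45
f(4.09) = 13.50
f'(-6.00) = 1.89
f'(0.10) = -0.52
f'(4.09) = 2.40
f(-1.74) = 0.19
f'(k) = (1 - 2*k)*(2*k^3 + 4*k^2 - k - 2)/(k^2 - k + 2)^2 + (6*k^2 + 8*k - 1)/(k^2 - k + 2)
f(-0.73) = 0.03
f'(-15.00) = 1.99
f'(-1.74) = 0.61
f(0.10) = -1.08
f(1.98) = 6.91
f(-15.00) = -24.12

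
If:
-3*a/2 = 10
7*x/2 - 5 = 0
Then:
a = -20/3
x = 10/7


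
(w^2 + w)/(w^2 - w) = (w + 1)/(w - 1)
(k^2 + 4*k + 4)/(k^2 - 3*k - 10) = (k + 2)/(k - 5)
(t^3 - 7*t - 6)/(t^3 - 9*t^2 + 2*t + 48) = (t + 1)/(t - 8)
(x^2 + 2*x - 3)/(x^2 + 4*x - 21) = (x^2 + 2*x - 3)/(x^2 + 4*x - 21)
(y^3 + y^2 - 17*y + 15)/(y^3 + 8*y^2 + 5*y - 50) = (y^2 - 4*y + 3)/(y^2 + 3*y - 10)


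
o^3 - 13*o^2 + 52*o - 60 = (o - 6)*(o - 5)*(o - 2)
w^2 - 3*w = w*(w - 3)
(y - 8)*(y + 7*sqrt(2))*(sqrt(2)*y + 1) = sqrt(2)*y^3 - 8*sqrt(2)*y^2 + 15*y^2 - 120*y + 7*sqrt(2)*y - 56*sqrt(2)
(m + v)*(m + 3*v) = m^2 + 4*m*v + 3*v^2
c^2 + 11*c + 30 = (c + 5)*(c + 6)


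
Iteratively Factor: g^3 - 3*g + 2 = (g - 1)*(g^2 + g - 2) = (g - 1)^2*(g + 2)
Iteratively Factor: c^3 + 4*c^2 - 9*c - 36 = (c - 3)*(c^2 + 7*c + 12) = (c - 3)*(c + 4)*(c + 3)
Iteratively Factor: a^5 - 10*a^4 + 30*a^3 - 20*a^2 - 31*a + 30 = (a - 1)*(a^4 - 9*a^3 + 21*a^2 + a - 30) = (a - 2)*(a - 1)*(a^3 - 7*a^2 + 7*a + 15) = (a - 3)*(a - 2)*(a - 1)*(a^2 - 4*a - 5) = (a - 3)*(a - 2)*(a - 1)*(a + 1)*(a - 5)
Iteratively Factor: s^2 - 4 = (s - 2)*(s + 2)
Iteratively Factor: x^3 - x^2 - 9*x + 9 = (x + 3)*(x^2 - 4*x + 3) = (x - 1)*(x + 3)*(x - 3)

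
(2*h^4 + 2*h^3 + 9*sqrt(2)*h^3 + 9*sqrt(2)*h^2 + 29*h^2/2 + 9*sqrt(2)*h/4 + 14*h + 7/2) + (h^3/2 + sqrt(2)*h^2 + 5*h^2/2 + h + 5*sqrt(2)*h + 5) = 2*h^4 + 5*h^3/2 + 9*sqrt(2)*h^3 + 10*sqrt(2)*h^2 + 17*h^2 + 29*sqrt(2)*h/4 + 15*h + 17/2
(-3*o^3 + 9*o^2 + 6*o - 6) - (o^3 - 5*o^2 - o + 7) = -4*o^3 + 14*o^2 + 7*o - 13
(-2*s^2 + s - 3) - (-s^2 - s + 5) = -s^2 + 2*s - 8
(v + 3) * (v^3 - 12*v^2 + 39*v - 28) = v^4 - 9*v^3 + 3*v^2 + 89*v - 84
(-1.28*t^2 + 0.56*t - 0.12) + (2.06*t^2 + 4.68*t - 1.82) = 0.78*t^2 + 5.24*t - 1.94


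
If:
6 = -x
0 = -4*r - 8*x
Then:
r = 12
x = -6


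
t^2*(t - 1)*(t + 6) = t^4 + 5*t^3 - 6*t^2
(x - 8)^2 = x^2 - 16*x + 64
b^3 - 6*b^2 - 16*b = b*(b - 8)*(b + 2)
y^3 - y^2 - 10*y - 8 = (y - 4)*(y + 1)*(y + 2)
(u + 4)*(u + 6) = u^2 + 10*u + 24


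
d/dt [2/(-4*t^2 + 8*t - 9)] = 16*(t - 1)/(4*t^2 - 8*t + 9)^2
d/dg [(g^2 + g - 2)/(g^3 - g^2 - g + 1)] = (-g^2 - 4*g - 1)/(g^4 - 2*g^2 + 1)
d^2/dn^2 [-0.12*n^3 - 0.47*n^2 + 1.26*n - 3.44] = -0.72*n - 0.94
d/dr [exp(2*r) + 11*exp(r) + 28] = (2*exp(r) + 11)*exp(r)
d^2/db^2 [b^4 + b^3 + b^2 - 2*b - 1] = 12*b^2 + 6*b + 2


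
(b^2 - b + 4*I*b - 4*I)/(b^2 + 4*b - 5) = (b + 4*I)/(b + 5)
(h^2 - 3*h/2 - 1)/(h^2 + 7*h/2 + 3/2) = (h - 2)/(h + 3)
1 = 1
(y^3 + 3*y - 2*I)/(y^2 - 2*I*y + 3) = (y^3 + 3*y - 2*I)/(y^2 - 2*I*y + 3)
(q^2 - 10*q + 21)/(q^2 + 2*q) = (q^2 - 10*q + 21)/(q*(q + 2))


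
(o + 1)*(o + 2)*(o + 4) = o^3 + 7*o^2 + 14*o + 8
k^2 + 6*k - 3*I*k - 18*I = (k + 6)*(k - 3*I)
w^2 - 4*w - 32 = (w - 8)*(w + 4)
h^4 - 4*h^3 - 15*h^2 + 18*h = h*(h - 6)*(h - 1)*(h + 3)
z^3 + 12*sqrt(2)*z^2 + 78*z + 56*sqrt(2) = (z + sqrt(2))*(z + 4*sqrt(2))*(z + 7*sqrt(2))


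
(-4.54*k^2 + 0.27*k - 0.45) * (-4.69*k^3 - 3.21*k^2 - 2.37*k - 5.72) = 21.2926*k^5 + 13.3071*k^4 + 12.0036*k^3 + 26.7734*k^2 - 0.4779*k + 2.574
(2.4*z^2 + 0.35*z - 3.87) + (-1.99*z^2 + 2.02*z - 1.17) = 0.41*z^2 + 2.37*z - 5.04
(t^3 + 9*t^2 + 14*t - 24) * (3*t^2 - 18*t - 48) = 3*t^5 + 9*t^4 - 168*t^3 - 756*t^2 - 240*t + 1152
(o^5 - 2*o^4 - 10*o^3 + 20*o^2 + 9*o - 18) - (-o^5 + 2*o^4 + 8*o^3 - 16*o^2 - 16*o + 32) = 2*o^5 - 4*o^4 - 18*o^3 + 36*o^2 + 25*o - 50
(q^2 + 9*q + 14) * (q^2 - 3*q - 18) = q^4 + 6*q^3 - 31*q^2 - 204*q - 252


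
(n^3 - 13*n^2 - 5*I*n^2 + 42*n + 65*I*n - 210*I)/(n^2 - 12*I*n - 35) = (n^2 - 13*n + 42)/(n - 7*I)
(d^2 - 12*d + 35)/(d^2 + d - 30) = (d - 7)/(d + 6)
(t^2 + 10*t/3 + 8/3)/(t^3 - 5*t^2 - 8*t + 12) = (t + 4/3)/(t^2 - 7*t + 6)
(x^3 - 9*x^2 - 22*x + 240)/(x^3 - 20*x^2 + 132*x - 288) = (x + 5)/(x - 6)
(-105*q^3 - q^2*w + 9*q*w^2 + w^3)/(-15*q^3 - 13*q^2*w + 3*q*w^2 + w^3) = (7*q + w)/(q + w)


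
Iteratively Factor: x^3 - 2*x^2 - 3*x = (x + 1)*(x^2 - 3*x) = x*(x + 1)*(x - 3)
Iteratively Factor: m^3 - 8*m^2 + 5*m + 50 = (m + 2)*(m^2 - 10*m + 25) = (m - 5)*(m + 2)*(m - 5)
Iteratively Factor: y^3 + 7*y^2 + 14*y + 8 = (y + 2)*(y^2 + 5*y + 4) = (y + 2)*(y + 4)*(y + 1)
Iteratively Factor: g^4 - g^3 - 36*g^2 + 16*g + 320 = (g + 4)*(g^3 - 5*g^2 - 16*g + 80) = (g - 5)*(g + 4)*(g^2 - 16) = (g - 5)*(g + 4)^2*(g - 4)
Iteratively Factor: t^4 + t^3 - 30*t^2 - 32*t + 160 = (t + 4)*(t^3 - 3*t^2 - 18*t + 40) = (t + 4)^2*(t^2 - 7*t + 10) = (t - 5)*(t + 4)^2*(t - 2)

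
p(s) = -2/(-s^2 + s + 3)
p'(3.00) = -1.11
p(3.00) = 0.67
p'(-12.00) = 0.00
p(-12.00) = 0.01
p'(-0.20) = 0.37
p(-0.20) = -0.72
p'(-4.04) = 0.06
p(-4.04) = 0.12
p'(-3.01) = 0.17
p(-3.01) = 0.22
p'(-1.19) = 43.57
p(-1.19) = -5.08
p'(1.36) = -0.55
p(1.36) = -0.80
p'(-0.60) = 1.06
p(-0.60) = -0.98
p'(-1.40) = 58.64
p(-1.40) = 5.56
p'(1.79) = -2.05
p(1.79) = -1.26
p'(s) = -2*(2*s - 1)/(-s^2 + s + 3)^2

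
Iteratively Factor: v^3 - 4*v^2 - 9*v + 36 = (v + 3)*(v^2 - 7*v + 12) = (v - 4)*(v + 3)*(v - 3)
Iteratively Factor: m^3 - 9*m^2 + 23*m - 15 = (m - 1)*(m^2 - 8*m + 15) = (m - 3)*(m - 1)*(m - 5)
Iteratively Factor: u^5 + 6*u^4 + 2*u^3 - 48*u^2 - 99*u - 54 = (u + 3)*(u^4 + 3*u^3 - 7*u^2 - 27*u - 18) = (u + 3)^2*(u^3 - 7*u - 6) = (u - 3)*(u + 3)^2*(u^2 + 3*u + 2) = (u - 3)*(u + 1)*(u + 3)^2*(u + 2)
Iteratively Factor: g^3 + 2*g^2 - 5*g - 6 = (g - 2)*(g^2 + 4*g + 3) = (g - 2)*(g + 1)*(g + 3)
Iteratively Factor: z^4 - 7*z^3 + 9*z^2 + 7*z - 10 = (z - 1)*(z^3 - 6*z^2 + 3*z + 10) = (z - 5)*(z - 1)*(z^2 - z - 2) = (z - 5)*(z - 1)*(z + 1)*(z - 2)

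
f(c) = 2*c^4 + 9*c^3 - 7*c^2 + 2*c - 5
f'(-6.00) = -670.00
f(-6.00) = 379.00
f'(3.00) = 419.00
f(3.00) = 343.00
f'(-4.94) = -234.37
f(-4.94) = -79.62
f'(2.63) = 297.47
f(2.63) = 211.25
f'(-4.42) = -99.44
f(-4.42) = -164.41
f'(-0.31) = 8.70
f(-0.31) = -6.54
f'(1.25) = 42.31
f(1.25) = 9.02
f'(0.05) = 1.37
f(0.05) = -4.92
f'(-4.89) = -219.35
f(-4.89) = -90.96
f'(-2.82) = 76.79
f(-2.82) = -141.66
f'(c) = 8*c^3 + 27*c^2 - 14*c + 2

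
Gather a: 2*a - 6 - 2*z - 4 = 2*a - 2*z - 10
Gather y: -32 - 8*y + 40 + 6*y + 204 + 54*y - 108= 52*y + 104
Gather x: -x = -x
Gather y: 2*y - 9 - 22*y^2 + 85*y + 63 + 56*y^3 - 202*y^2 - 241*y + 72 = 56*y^3 - 224*y^2 - 154*y + 126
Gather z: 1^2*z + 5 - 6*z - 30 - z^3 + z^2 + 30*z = -z^3 + z^2 + 25*z - 25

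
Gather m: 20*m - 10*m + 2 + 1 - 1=10*m + 2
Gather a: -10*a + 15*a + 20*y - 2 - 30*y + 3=5*a - 10*y + 1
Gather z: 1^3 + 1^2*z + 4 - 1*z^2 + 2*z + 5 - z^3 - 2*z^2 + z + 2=-z^3 - 3*z^2 + 4*z + 12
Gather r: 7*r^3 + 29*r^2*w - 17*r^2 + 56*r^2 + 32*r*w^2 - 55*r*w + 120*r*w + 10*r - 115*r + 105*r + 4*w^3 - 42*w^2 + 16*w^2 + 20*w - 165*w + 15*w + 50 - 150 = 7*r^3 + r^2*(29*w + 39) + r*(32*w^2 + 65*w) + 4*w^3 - 26*w^2 - 130*w - 100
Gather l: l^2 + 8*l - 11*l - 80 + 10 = l^2 - 3*l - 70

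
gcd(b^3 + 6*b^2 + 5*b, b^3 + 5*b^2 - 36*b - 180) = b + 5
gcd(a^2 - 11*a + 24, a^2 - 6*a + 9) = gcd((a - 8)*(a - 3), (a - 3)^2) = a - 3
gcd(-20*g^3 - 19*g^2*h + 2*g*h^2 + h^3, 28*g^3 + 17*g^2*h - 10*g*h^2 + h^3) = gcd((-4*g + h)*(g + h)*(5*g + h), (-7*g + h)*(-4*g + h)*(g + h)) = 4*g^2 + 3*g*h - h^2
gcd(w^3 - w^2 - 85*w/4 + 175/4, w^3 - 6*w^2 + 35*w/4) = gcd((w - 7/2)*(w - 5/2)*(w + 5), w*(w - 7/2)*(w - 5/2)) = w^2 - 6*w + 35/4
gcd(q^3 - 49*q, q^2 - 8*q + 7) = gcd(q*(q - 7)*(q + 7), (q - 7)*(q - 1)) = q - 7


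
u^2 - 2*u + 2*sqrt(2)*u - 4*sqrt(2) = (u - 2)*(u + 2*sqrt(2))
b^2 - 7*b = b*(b - 7)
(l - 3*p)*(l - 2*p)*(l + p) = l^3 - 4*l^2*p + l*p^2 + 6*p^3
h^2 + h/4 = h*(h + 1/4)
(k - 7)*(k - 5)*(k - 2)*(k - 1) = k^4 - 15*k^3 + 73*k^2 - 129*k + 70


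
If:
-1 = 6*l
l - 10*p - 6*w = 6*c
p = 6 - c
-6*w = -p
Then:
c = 397/30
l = -1/6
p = -217/30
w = -217/180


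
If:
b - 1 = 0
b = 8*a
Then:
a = 1/8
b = 1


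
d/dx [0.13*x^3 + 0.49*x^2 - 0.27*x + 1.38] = 0.39*x^2 + 0.98*x - 0.27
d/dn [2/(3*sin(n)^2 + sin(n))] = -(12/tan(n) + 2*cos(n)/sin(n)^2)/(3*sin(n) + 1)^2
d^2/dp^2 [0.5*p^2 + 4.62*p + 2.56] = 1.00000000000000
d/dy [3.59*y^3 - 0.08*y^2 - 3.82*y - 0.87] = 10.77*y^2 - 0.16*y - 3.82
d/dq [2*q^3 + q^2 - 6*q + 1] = 6*q^2 + 2*q - 6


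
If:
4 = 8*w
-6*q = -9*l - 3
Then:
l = 2*q/3 - 1/3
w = 1/2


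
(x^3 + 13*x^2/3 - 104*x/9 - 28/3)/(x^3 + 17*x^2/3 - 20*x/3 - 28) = (x + 2/3)/(x + 2)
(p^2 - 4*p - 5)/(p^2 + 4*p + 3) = (p - 5)/(p + 3)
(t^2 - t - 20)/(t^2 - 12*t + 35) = (t + 4)/(t - 7)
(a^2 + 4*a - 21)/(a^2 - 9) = (a + 7)/(a + 3)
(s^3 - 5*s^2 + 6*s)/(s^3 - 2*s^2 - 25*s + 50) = s*(s - 3)/(s^2 - 25)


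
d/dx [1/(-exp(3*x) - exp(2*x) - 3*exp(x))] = (3*exp(2*x) + 2*exp(x) + 3)*exp(-x)/(exp(2*x) + exp(x) + 3)^2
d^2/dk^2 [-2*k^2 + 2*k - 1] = -4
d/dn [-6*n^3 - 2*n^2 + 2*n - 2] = -18*n^2 - 4*n + 2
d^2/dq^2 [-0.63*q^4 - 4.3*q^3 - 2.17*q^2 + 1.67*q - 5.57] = -7.56*q^2 - 25.8*q - 4.34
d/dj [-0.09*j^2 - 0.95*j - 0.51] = -0.18*j - 0.95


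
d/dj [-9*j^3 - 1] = -27*j^2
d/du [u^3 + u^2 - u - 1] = 3*u^2 + 2*u - 1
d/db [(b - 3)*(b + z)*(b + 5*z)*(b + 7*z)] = 4*b^3 + 39*b^2*z - 9*b^2 + 94*b*z^2 - 78*b*z + 35*z^3 - 141*z^2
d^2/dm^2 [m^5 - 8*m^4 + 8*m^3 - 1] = 4*m*(5*m^2 - 24*m + 12)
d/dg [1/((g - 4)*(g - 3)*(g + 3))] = (-(g - 4)*(g - 3) - (g - 4)*(g + 3) - (g - 3)*(g + 3))/((g - 4)^2*(g - 3)^2*(g + 3)^2)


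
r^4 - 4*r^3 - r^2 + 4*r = r*(r - 4)*(r - 1)*(r + 1)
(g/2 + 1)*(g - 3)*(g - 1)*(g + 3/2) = g^4/2 - g^3/4 - 4*g^2 - 3*g/4 + 9/2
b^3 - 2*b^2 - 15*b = b*(b - 5)*(b + 3)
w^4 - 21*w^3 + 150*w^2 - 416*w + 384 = (w - 8)^2*(w - 3)*(w - 2)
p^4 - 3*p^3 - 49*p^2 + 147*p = p*(p - 7)*(p - 3)*(p + 7)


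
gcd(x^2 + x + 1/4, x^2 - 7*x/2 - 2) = x + 1/2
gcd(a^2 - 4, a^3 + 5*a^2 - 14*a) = a - 2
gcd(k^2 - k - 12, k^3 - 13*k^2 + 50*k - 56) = k - 4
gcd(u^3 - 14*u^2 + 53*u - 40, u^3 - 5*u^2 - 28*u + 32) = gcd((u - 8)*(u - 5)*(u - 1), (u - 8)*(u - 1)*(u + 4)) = u^2 - 9*u + 8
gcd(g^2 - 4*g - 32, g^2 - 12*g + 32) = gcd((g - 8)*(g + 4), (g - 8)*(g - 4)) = g - 8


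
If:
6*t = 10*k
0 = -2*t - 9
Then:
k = -27/10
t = -9/2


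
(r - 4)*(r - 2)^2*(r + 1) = r^4 - 7*r^3 + 12*r^2 + 4*r - 16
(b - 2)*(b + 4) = b^2 + 2*b - 8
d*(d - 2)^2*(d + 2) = d^4 - 2*d^3 - 4*d^2 + 8*d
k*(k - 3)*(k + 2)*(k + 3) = k^4 + 2*k^3 - 9*k^2 - 18*k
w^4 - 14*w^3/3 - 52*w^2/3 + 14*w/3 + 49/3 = (w - 7)*(w - 1)*(w + 1)*(w + 7/3)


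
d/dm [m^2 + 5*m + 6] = 2*m + 5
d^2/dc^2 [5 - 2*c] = 0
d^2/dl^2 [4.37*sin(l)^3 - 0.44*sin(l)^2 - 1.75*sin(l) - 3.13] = -1.5275*sin(l) + 9.8325*sin(3*l) - 0.88*cos(2*l)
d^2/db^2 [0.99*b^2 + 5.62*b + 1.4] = 1.98000000000000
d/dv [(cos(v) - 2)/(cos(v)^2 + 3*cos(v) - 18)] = (cos(v)^2 - 4*cos(v) + 12)*sin(v)/(cos(v)^2 + 3*cos(v) - 18)^2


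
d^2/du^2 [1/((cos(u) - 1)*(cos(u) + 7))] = (-4*sin(u)^4 + 66*sin(u)^2 - 39*cos(u)/2 - 9*cos(3*u)/2 + 24)/((cos(u) - 1)^3*(cos(u) + 7)^3)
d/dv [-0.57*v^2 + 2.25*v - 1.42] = 2.25 - 1.14*v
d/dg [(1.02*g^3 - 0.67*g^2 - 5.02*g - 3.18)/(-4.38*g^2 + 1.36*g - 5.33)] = (-4.4676*g^4 + 2.7744*g^3 - 39.2086*g^2 - 20.7146*g + 31.0814)/(19.1844*g^4 - 11.9136*g^3 + 48.5404*g^2 - 14.4976*g + 28.4089)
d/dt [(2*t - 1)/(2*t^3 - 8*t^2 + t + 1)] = (4*t^3 - 16*t^2 + 2*t - (2*t - 1)*(6*t^2 - 16*t + 1) + 2)/(2*t^3 - 8*t^2 + t + 1)^2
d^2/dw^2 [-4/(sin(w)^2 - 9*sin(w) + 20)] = 4*(4*sin(w)^4 - 27*sin(w)^3 - 5*sin(w)^2 + 234*sin(w) - 122)/(sin(w)^2 - 9*sin(w) + 20)^3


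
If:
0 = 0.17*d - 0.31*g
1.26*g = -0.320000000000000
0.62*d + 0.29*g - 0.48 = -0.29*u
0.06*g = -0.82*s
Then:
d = -0.46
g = -0.25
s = 0.02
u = 2.90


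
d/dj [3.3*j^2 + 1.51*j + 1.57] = 6.6*j + 1.51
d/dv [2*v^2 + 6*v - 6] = 4*v + 6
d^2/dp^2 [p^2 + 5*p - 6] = 2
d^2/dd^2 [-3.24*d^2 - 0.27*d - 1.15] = -6.48000000000000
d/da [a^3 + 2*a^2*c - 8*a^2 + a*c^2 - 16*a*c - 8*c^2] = 3*a^2 + 4*a*c - 16*a + c^2 - 16*c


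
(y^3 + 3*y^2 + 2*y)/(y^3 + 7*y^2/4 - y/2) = 4*(y + 1)/(4*y - 1)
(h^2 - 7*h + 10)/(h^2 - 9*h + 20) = (h - 2)/(h - 4)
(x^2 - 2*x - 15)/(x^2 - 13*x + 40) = (x + 3)/(x - 8)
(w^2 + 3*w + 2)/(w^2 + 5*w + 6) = (w + 1)/(w + 3)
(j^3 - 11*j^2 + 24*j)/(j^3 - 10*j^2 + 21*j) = (j - 8)/(j - 7)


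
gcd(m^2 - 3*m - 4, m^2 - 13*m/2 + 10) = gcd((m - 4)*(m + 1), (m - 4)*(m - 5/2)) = m - 4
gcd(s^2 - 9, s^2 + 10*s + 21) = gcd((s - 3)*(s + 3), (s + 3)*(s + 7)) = s + 3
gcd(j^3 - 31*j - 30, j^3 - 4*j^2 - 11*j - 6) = j^2 - 5*j - 6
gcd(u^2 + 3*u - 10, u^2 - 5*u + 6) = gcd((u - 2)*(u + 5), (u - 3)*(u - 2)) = u - 2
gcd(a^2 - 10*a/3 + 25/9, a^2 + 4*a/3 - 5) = a - 5/3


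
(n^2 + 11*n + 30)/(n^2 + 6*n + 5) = (n + 6)/(n + 1)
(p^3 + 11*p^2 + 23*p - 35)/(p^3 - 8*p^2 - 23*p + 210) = (p^2 + 6*p - 7)/(p^2 - 13*p + 42)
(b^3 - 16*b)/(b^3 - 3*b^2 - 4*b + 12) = b*(b^2 - 16)/(b^3 - 3*b^2 - 4*b + 12)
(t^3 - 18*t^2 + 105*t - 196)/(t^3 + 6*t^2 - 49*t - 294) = (t^2 - 11*t + 28)/(t^2 + 13*t + 42)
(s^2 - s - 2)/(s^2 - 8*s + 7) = (s^2 - s - 2)/(s^2 - 8*s + 7)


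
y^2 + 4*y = y*(y + 4)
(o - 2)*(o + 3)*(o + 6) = o^3 + 7*o^2 - 36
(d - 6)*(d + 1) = d^2 - 5*d - 6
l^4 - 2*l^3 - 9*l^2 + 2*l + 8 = (l - 4)*(l - 1)*(l + 1)*(l + 2)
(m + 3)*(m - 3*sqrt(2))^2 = m^3 - 6*sqrt(2)*m^2 + 3*m^2 - 18*sqrt(2)*m + 18*m + 54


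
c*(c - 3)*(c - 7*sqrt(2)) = c^3 - 7*sqrt(2)*c^2 - 3*c^2 + 21*sqrt(2)*c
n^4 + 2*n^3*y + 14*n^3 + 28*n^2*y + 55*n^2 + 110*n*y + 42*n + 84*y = (n + 1)*(n + 6)*(n + 7)*(n + 2*y)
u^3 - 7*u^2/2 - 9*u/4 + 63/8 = (u - 7/2)*(u - 3/2)*(u + 3/2)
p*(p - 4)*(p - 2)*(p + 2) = p^4 - 4*p^3 - 4*p^2 + 16*p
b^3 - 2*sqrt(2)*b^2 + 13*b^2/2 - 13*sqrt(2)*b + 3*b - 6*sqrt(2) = (b + 1/2)*(b + 6)*(b - 2*sqrt(2))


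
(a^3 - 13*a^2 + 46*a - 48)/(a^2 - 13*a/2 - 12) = 2*(a^2 - 5*a + 6)/(2*a + 3)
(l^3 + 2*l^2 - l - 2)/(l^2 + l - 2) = l + 1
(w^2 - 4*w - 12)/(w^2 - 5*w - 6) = (w + 2)/(w + 1)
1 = 1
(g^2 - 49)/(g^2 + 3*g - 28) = (g - 7)/(g - 4)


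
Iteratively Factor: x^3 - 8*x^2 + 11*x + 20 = (x - 4)*(x^2 - 4*x - 5) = (x - 5)*(x - 4)*(x + 1)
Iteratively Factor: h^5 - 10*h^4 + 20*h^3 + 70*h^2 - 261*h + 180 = (h - 1)*(h^4 - 9*h^3 + 11*h^2 + 81*h - 180) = (h - 5)*(h - 1)*(h^3 - 4*h^2 - 9*h + 36) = (h - 5)*(h - 4)*(h - 1)*(h^2 - 9) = (h - 5)*(h - 4)*(h - 3)*(h - 1)*(h + 3)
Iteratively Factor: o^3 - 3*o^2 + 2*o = (o - 1)*(o^2 - 2*o) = o*(o - 1)*(o - 2)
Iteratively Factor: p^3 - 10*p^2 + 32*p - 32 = (p - 4)*(p^2 - 6*p + 8) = (p - 4)*(p - 2)*(p - 4)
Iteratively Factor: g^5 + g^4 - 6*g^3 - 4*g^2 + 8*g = (g + 2)*(g^4 - g^3 - 4*g^2 + 4*g) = (g - 2)*(g + 2)*(g^3 + g^2 - 2*g) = g*(g - 2)*(g + 2)*(g^2 + g - 2) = g*(g - 2)*(g + 2)^2*(g - 1)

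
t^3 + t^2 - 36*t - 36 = (t - 6)*(t + 1)*(t + 6)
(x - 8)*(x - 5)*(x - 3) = x^3 - 16*x^2 + 79*x - 120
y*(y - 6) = y^2 - 6*y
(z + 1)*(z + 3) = z^2 + 4*z + 3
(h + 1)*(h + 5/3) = h^2 + 8*h/3 + 5/3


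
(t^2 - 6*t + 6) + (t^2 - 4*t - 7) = 2*t^2 - 10*t - 1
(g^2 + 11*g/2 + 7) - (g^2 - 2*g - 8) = 15*g/2 + 15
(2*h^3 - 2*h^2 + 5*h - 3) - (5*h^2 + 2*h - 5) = 2*h^3 - 7*h^2 + 3*h + 2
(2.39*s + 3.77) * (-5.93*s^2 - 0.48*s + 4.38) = -14.1727*s^3 - 23.5033*s^2 + 8.6586*s + 16.5126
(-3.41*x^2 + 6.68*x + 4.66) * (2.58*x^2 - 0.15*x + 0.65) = -8.7978*x^4 + 17.7459*x^3 + 8.8043*x^2 + 3.643*x + 3.029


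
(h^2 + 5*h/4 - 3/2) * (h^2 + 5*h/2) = h^4 + 15*h^3/4 + 13*h^2/8 - 15*h/4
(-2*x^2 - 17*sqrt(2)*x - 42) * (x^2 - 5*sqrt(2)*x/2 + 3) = -2*x^4 - 12*sqrt(2)*x^3 + 37*x^2 + 54*sqrt(2)*x - 126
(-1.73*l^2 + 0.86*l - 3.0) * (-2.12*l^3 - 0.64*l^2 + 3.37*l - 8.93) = 3.6676*l^5 - 0.716*l^4 - 0.0204999999999993*l^3 + 20.2671*l^2 - 17.7898*l + 26.79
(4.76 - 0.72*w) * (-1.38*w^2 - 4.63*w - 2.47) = 0.9936*w^3 - 3.2352*w^2 - 20.2604*w - 11.7572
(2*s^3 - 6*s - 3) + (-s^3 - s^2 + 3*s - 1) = s^3 - s^2 - 3*s - 4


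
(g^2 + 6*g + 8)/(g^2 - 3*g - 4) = (g^2 + 6*g + 8)/(g^2 - 3*g - 4)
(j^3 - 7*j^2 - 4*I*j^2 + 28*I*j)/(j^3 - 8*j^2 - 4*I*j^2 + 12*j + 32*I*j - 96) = j*(j^2 - j*(7 + 4*I) + 28*I)/(j^3 - 4*j^2*(2 + I) + 4*j*(3 + 8*I) - 96)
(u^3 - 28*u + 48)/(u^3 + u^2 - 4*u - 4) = (u^2 + 2*u - 24)/(u^2 + 3*u + 2)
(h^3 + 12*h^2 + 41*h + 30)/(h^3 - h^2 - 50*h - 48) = (h + 5)/(h - 8)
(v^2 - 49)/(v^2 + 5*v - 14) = (v - 7)/(v - 2)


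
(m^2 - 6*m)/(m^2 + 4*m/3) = 3*(m - 6)/(3*m + 4)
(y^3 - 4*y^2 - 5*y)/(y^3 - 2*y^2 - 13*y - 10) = y/(y + 2)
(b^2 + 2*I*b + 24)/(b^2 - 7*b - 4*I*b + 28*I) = (b + 6*I)/(b - 7)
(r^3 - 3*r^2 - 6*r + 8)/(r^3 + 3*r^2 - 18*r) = (r^3 - 3*r^2 - 6*r + 8)/(r*(r^2 + 3*r - 18))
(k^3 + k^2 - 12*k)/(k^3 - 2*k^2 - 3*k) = (k + 4)/(k + 1)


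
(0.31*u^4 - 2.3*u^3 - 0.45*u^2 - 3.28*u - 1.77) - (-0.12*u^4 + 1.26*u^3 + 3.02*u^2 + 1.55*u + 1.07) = 0.43*u^4 - 3.56*u^3 - 3.47*u^2 - 4.83*u - 2.84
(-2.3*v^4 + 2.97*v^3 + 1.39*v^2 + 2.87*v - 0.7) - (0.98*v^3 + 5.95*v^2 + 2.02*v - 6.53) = -2.3*v^4 + 1.99*v^3 - 4.56*v^2 + 0.85*v + 5.83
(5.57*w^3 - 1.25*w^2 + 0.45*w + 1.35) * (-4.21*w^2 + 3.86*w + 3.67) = -23.4497*w^5 + 26.7627*w^4 + 13.7224*w^3 - 8.534*w^2 + 6.8625*w + 4.9545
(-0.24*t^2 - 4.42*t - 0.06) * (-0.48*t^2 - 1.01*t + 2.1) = 0.1152*t^4 + 2.364*t^3 + 3.989*t^2 - 9.2214*t - 0.126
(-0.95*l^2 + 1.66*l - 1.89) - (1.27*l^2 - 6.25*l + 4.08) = -2.22*l^2 + 7.91*l - 5.97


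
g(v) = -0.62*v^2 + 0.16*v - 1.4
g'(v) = 0.16 - 1.24*v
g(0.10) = -1.39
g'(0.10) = 0.04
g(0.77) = -1.64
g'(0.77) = -0.79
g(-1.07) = -2.28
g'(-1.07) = 1.49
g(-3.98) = -11.86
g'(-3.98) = 5.10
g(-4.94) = -17.32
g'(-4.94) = 6.29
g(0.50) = -1.48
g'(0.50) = -0.46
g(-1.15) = -2.40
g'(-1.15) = 1.59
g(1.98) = -3.51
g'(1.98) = -2.30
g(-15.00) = -143.30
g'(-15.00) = 18.76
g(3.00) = -6.50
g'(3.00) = -3.56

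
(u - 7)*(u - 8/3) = u^2 - 29*u/3 + 56/3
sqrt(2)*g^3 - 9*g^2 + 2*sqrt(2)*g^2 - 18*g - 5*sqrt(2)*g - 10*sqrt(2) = (g + 2)*(g - 5*sqrt(2))*(sqrt(2)*g + 1)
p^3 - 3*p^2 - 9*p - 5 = (p - 5)*(p + 1)^2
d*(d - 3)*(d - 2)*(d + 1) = d^4 - 4*d^3 + d^2 + 6*d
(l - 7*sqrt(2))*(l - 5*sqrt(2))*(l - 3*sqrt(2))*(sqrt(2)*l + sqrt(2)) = sqrt(2)*l^4 - 30*l^3 + sqrt(2)*l^3 - 30*l^2 + 142*sqrt(2)*l^2 - 420*l + 142*sqrt(2)*l - 420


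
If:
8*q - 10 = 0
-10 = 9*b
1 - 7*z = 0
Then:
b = -10/9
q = 5/4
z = 1/7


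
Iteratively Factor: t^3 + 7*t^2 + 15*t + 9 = (t + 1)*(t^2 + 6*t + 9) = (t + 1)*(t + 3)*(t + 3)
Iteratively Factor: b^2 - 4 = (b + 2)*(b - 2)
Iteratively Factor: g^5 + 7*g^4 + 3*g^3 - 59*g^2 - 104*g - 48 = (g + 1)*(g^4 + 6*g^3 - 3*g^2 - 56*g - 48) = (g + 1)*(g + 4)*(g^3 + 2*g^2 - 11*g - 12) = (g + 1)^2*(g + 4)*(g^2 + g - 12) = (g - 3)*(g + 1)^2*(g + 4)*(g + 4)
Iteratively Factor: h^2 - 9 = (h - 3)*(h + 3)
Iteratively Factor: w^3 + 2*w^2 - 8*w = (w)*(w^2 + 2*w - 8) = w*(w - 2)*(w + 4)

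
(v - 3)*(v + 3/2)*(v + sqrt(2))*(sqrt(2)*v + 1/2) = sqrt(2)*v^4 - 3*sqrt(2)*v^3/2 + 5*v^3/2 - 4*sqrt(2)*v^2 - 15*v^2/4 - 45*v/4 - 3*sqrt(2)*v/4 - 9*sqrt(2)/4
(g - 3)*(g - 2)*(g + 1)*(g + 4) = g^4 - 15*g^2 + 10*g + 24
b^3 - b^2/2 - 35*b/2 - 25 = (b - 5)*(b + 2)*(b + 5/2)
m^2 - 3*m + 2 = (m - 2)*(m - 1)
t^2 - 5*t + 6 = (t - 3)*(t - 2)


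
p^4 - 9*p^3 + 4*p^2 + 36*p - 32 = (p - 8)*(p - 2)*(p - 1)*(p + 2)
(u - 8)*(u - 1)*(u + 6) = u^3 - 3*u^2 - 46*u + 48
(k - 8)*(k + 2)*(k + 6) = k^3 - 52*k - 96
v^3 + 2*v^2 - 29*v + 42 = (v - 3)*(v - 2)*(v + 7)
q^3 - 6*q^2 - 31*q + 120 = (q - 8)*(q - 3)*(q + 5)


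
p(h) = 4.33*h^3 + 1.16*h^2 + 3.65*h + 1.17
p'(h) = 12.99*h^2 + 2.32*h + 3.65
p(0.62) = 4.91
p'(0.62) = 10.08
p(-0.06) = 0.95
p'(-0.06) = 3.56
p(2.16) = 58.10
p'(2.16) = 69.27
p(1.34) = 18.56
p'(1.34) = 30.08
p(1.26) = 16.27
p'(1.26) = 27.20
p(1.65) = 29.80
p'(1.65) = 42.84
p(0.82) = 7.33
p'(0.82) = 14.29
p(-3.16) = -135.41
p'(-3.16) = 126.03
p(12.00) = 7694.25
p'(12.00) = 1902.05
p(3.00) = 139.47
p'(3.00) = 127.52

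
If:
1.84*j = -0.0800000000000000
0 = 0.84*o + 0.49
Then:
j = -0.04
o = -0.58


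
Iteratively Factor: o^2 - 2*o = (o - 2)*(o)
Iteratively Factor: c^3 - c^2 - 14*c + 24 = (c - 2)*(c^2 + c - 12) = (c - 3)*(c - 2)*(c + 4)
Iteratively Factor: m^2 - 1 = (m + 1)*(m - 1)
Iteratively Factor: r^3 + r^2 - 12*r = (r)*(r^2 + r - 12) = r*(r + 4)*(r - 3)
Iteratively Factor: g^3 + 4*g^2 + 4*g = (g + 2)*(g^2 + 2*g) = g*(g + 2)*(g + 2)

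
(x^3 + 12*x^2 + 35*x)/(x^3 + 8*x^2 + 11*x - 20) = x*(x + 7)/(x^2 + 3*x - 4)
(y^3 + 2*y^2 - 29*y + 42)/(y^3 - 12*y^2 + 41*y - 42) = (y + 7)/(y - 7)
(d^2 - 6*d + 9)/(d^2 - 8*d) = (d^2 - 6*d + 9)/(d*(d - 8))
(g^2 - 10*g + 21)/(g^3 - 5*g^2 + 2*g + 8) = (g^2 - 10*g + 21)/(g^3 - 5*g^2 + 2*g + 8)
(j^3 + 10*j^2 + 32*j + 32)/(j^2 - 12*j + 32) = (j^3 + 10*j^2 + 32*j + 32)/(j^2 - 12*j + 32)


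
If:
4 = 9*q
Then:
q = 4/9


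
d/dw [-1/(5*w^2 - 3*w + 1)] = (10*w - 3)/(5*w^2 - 3*w + 1)^2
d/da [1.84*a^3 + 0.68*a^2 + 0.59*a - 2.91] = 5.52*a^2 + 1.36*a + 0.59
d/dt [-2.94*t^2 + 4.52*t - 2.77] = 4.52 - 5.88*t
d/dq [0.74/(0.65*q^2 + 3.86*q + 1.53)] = (-0.962*q - 2.8564)/(0.65*q^2 + 3.86*q + 1.53)^2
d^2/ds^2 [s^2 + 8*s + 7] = 2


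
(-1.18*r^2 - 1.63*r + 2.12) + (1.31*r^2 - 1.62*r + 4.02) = 0.13*r^2 - 3.25*r + 6.14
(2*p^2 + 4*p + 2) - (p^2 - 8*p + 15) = p^2 + 12*p - 13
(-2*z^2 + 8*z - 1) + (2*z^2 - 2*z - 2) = 6*z - 3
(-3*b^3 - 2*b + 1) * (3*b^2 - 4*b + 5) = -9*b^5 + 12*b^4 - 21*b^3 + 11*b^2 - 14*b + 5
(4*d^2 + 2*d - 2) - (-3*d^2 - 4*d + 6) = 7*d^2 + 6*d - 8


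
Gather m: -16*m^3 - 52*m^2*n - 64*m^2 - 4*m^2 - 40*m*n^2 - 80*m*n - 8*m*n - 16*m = -16*m^3 + m^2*(-52*n - 68) + m*(-40*n^2 - 88*n - 16)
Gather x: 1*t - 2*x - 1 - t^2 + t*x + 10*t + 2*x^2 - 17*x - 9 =-t^2 + 11*t + 2*x^2 + x*(t - 19) - 10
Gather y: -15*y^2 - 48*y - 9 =-15*y^2 - 48*y - 9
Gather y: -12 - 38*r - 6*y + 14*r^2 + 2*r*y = 14*r^2 - 38*r + y*(2*r - 6) - 12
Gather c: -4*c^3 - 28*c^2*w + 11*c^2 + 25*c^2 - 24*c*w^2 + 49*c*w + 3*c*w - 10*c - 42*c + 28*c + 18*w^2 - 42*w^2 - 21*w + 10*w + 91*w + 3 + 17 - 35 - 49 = -4*c^3 + c^2*(36 - 28*w) + c*(-24*w^2 + 52*w - 24) - 24*w^2 + 80*w - 64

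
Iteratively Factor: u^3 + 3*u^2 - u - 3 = (u + 3)*(u^2 - 1) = (u - 1)*(u + 3)*(u + 1)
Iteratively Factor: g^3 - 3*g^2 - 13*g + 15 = (g - 1)*(g^2 - 2*g - 15) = (g - 1)*(g + 3)*(g - 5)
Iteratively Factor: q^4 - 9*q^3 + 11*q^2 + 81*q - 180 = (q + 3)*(q^3 - 12*q^2 + 47*q - 60) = (q - 4)*(q + 3)*(q^2 - 8*q + 15) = (q - 5)*(q - 4)*(q + 3)*(q - 3)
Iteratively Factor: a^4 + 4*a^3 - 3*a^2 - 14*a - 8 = (a - 2)*(a^3 + 6*a^2 + 9*a + 4) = (a - 2)*(a + 4)*(a^2 + 2*a + 1) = (a - 2)*(a + 1)*(a + 4)*(a + 1)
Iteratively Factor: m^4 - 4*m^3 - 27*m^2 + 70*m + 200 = (m + 2)*(m^3 - 6*m^2 - 15*m + 100) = (m - 5)*(m + 2)*(m^2 - m - 20) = (m - 5)^2*(m + 2)*(m + 4)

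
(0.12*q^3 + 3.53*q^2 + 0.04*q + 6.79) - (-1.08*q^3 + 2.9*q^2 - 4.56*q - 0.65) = 1.2*q^3 + 0.63*q^2 + 4.6*q + 7.44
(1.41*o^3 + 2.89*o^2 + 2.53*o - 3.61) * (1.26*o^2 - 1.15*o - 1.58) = 1.7766*o^5 + 2.0199*o^4 - 2.3635*o^3 - 12.0243*o^2 + 0.1541*o + 5.7038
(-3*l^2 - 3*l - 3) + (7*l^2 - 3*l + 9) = 4*l^2 - 6*l + 6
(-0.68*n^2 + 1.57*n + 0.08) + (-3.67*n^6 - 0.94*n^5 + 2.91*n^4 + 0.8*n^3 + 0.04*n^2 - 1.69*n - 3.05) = -3.67*n^6 - 0.94*n^5 + 2.91*n^4 + 0.8*n^3 - 0.64*n^2 - 0.12*n - 2.97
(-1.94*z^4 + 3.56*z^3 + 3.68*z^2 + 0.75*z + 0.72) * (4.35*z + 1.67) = -8.439*z^5 + 12.2462*z^4 + 21.9532*z^3 + 9.4081*z^2 + 4.3845*z + 1.2024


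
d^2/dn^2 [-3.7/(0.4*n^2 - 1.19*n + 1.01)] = (1.184*n^2 - 3.5224*n - 3.7*(0.8*n - 1.19)*(1.6*n - 2.38) + 2.9896)/(0.4*n^2 - 1.19*n + 1.01)^3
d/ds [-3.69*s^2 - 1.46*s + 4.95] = -7.38*s - 1.46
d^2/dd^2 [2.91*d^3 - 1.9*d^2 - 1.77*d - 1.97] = 17.46*d - 3.8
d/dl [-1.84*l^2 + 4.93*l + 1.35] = 4.93 - 3.68*l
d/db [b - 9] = 1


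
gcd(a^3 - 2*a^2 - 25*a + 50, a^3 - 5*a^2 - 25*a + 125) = a^2 - 25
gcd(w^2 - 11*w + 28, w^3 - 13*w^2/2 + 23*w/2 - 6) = w - 4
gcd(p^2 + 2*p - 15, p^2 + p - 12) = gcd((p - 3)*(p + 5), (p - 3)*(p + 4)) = p - 3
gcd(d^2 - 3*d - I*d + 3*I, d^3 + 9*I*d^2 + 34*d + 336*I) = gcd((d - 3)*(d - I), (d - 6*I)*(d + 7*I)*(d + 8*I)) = 1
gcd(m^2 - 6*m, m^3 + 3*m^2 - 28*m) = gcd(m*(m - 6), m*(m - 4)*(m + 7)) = m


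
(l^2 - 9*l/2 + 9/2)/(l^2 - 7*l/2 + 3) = (l - 3)/(l - 2)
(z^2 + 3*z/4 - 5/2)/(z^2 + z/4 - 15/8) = 2*(z + 2)/(2*z + 3)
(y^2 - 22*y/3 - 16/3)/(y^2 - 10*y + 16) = (y + 2/3)/(y - 2)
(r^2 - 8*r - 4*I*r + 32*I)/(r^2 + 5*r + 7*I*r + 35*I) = (r^2 - 4*r*(2 + I) + 32*I)/(r^2 + r*(5 + 7*I) + 35*I)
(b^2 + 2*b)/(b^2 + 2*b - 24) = b*(b + 2)/(b^2 + 2*b - 24)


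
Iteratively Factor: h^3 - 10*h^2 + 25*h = (h)*(h^2 - 10*h + 25) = h*(h - 5)*(h - 5)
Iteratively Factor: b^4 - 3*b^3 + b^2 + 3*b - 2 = (b - 2)*(b^3 - b^2 - b + 1) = (b - 2)*(b - 1)*(b^2 - 1) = (b - 2)*(b - 1)^2*(b + 1)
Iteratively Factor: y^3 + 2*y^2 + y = (y + 1)*(y^2 + y) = y*(y + 1)*(y + 1)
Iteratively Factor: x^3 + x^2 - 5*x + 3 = (x + 3)*(x^2 - 2*x + 1) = (x - 1)*(x + 3)*(x - 1)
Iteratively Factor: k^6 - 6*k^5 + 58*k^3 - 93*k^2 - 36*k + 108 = (k + 3)*(k^5 - 9*k^4 + 27*k^3 - 23*k^2 - 24*k + 36) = (k - 3)*(k + 3)*(k^4 - 6*k^3 + 9*k^2 + 4*k - 12) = (k - 3)*(k + 1)*(k + 3)*(k^3 - 7*k^2 + 16*k - 12) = (k - 3)^2*(k + 1)*(k + 3)*(k^2 - 4*k + 4) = (k - 3)^2*(k - 2)*(k + 1)*(k + 3)*(k - 2)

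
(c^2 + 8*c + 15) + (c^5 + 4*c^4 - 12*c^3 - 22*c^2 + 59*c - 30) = c^5 + 4*c^4 - 12*c^3 - 21*c^2 + 67*c - 15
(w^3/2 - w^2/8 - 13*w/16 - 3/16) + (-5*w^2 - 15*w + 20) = w^3/2 - 41*w^2/8 - 253*w/16 + 317/16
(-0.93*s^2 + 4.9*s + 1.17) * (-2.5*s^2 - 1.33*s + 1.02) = 2.325*s^4 - 11.0131*s^3 - 10.3906*s^2 + 3.4419*s + 1.1934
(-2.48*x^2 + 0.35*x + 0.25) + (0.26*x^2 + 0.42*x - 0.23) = -2.22*x^2 + 0.77*x + 0.02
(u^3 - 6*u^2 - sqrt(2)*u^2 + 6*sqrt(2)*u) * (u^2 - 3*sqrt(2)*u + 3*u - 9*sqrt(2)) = u^5 - 4*sqrt(2)*u^4 - 3*u^4 - 12*u^3 + 12*sqrt(2)*u^3 - 18*u^2 + 72*sqrt(2)*u^2 - 108*u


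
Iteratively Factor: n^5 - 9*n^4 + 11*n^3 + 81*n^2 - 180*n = (n - 3)*(n^4 - 6*n^3 - 7*n^2 + 60*n) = (n - 3)*(n + 3)*(n^3 - 9*n^2 + 20*n) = n*(n - 3)*(n + 3)*(n^2 - 9*n + 20) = n*(n - 4)*(n - 3)*(n + 3)*(n - 5)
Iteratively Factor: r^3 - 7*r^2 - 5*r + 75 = (r - 5)*(r^2 - 2*r - 15) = (r - 5)*(r + 3)*(r - 5)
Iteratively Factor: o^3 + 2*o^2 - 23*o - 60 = (o - 5)*(o^2 + 7*o + 12) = (o - 5)*(o + 3)*(o + 4)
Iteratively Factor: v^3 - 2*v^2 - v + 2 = (v + 1)*(v^2 - 3*v + 2) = (v - 1)*(v + 1)*(v - 2)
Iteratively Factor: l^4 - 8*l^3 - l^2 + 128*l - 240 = (l - 5)*(l^3 - 3*l^2 - 16*l + 48) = (l - 5)*(l - 4)*(l^2 + l - 12) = (l - 5)*(l - 4)*(l + 4)*(l - 3)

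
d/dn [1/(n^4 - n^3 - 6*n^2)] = (-4*n^2 + 3*n + 12)/(n^3*(-n^2 + n + 6)^2)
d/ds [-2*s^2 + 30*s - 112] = 30 - 4*s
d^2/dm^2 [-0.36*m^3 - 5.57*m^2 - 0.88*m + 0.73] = -2.16*m - 11.14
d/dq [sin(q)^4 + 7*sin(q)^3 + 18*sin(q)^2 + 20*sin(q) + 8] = (sin(q) + 2)^2*(4*sin(q) + 5)*cos(q)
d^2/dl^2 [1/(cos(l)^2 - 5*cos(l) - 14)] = (4*sin(l)^4 - 83*sin(l)^2 - 205*cos(l)/4 - 15*cos(3*l)/4 + 1)/(sin(l)^2 + 5*cos(l) + 13)^3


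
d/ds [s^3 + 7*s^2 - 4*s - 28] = 3*s^2 + 14*s - 4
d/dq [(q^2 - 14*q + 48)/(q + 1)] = (q^2 + 2*q - 62)/(q^2 + 2*q + 1)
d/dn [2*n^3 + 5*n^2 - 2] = 2*n*(3*n + 5)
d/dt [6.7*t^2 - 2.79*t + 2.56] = 13.4*t - 2.79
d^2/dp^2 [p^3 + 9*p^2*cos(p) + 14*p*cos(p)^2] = -9*p^2*cos(p) - 36*p*sin(p) - 28*p*cos(2*p) + 6*p - 28*sin(2*p) + 18*cos(p)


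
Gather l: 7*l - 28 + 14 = 7*l - 14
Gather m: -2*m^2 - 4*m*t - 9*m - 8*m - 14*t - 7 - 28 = -2*m^2 + m*(-4*t - 17) - 14*t - 35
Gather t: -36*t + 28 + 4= 32 - 36*t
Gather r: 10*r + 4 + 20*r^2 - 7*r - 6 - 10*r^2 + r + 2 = 10*r^2 + 4*r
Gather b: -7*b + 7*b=0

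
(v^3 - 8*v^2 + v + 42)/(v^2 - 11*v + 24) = (v^2 - 5*v - 14)/(v - 8)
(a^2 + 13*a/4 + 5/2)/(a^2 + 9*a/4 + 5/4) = (a + 2)/(a + 1)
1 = 1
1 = 1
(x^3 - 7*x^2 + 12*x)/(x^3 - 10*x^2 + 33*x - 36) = x/(x - 3)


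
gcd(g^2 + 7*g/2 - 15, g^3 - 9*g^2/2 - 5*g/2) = 1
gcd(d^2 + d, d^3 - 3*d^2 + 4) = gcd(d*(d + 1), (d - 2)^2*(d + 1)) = d + 1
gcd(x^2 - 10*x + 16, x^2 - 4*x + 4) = x - 2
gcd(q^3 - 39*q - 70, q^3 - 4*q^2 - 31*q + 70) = q^2 - 2*q - 35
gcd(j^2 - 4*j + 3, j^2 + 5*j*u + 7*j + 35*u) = 1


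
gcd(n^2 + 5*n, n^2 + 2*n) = n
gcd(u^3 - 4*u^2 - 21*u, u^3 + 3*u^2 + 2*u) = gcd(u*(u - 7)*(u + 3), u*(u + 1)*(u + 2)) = u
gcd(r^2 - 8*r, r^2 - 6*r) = r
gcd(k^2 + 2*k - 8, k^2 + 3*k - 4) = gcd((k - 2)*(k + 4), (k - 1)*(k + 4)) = k + 4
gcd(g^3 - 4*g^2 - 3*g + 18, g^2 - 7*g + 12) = g - 3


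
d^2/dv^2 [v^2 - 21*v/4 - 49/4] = 2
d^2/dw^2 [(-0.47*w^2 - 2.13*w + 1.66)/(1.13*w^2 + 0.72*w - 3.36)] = (-4.67481*w^3 + 2.010948*w^2 - 40.419648*w - 6.591552)/(1.442897*w^6 + 2.758104*w^5 - 11.113776*w^4 - 16.028928*w^3 + 33.046272*w^2 + 24.385536*w - 37.933056)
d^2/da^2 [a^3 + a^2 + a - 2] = 6*a + 2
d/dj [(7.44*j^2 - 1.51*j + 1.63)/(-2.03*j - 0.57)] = (-15.1032*j^2 - 8.4816*j + 4.1696)/(4.1209*j^2 + 2.3142*j + 0.3249)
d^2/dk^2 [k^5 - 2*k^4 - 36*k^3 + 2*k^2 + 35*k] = 20*k^3 - 24*k^2 - 216*k + 4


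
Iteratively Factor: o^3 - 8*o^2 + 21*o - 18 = (o - 2)*(o^2 - 6*o + 9) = (o - 3)*(o - 2)*(o - 3)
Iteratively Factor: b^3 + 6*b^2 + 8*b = (b + 2)*(b^2 + 4*b) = b*(b + 2)*(b + 4)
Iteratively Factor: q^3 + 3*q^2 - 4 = (q - 1)*(q^2 + 4*q + 4) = (q - 1)*(q + 2)*(q + 2)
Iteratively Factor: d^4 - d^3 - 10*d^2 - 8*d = (d + 2)*(d^3 - 3*d^2 - 4*d) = d*(d + 2)*(d^2 - 3*d - 4) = d*(d - 4)*(d + 2)*(d + 1)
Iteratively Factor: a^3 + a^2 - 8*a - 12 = (a - 3)*(a^2 + 4*a + 4) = (a - 3)*(a + 2)*(a + 2)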